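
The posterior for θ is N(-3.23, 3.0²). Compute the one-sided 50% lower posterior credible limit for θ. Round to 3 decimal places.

Need L with P(θ ≥ L) = 0.50: L = -3.23 − z_{0.5}·3.0.
z = 0.000; L = -3.23 − 0.000 × 3.0 = -3.230.

-3.230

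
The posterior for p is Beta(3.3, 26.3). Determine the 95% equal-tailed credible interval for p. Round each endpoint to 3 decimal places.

[0.027, 0.245]

Posterior: Beta(3.3, 26.3).
Equal-tailed 95% interval: the 0.025 and 0.975 quantiles of Beta(3.3, 26.3).
Posterior mean ≈ 0.111, SD ≈ 0.057; a Normal approximation gives roughly [0.000, 0.223].
Exact: F⁻¹(0.025) = 0.027; F⁻¹(0.975) = 0.245.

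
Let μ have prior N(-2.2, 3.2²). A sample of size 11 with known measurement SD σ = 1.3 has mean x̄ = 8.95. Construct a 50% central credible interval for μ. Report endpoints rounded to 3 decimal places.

Posterior precision = 1/3.2² + 11/1.3² = 0.0977 + 6.5089 = 6.6065, so posterior SD = 0.3891.
Posterior mean = (-2.2/3.2² + 11·8.95/1.3²) / 6.6065 = 8.7852.
Interval: 8.7852 ± 0.674 × 0.3891 → [8.523, 9.048].

[8.523, 9.048]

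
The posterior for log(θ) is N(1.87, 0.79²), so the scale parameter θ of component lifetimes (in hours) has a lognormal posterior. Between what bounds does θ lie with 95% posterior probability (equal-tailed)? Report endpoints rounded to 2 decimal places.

[1.38, 30.52]

On the log scale the 95% interval is 1.87 ± 1.960 × 0.79 = [0.3216, 3.4184].
Exponentiate: [e^0.3216, e^3.4184] = [1.38, 30.52].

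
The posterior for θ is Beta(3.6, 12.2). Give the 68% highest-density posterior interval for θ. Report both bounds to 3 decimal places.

The posterior is unimodal and skewed, so the HPD interval has equal density at both endpoints and is the shortest 68% interval.
Solving f(0.102) = f(0.302) with F(0.302) − F(0.102) = 0.68 gives [0.102, 0.302].
For comparison, the equal-tailed interval is [0.125, 0.331]; the HPD is narrower and shifted toward the mode.

[0.102, 0.302]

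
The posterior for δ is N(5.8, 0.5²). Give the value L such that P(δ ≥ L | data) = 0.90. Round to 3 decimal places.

Need L with P(δ ≥ L) = 0.90: L = 5.8 − z_{0.1}·0.5.
z = 1.282; L = 5.8 − 1.282 × 0.5 = 5.159.

5.159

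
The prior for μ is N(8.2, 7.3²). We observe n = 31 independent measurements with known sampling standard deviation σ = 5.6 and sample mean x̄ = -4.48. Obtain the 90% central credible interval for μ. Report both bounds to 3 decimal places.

Posterior precision = 1/7.3² + 31/5.6² = 0.0188 + 0.9885 = 1.0073, so posterior SD = 0.9964.
Posterior mean = (8.2/7.3² + 31·-4.48/5.6²) / 1.0073 = -4.2438.
Interval: -4.2438 ± 1.645 × 0.9964 → [-5.883, -2.605].

[-5.883, -2.605]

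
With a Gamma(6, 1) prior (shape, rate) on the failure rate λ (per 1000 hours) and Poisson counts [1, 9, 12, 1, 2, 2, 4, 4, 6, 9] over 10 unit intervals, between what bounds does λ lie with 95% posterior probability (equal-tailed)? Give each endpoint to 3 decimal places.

Posterior: Gamma(6+50, 1+10) = Gamma(56, 11) (shape, rate).
Equal-tailed 95% interval: Gamma(56, 11) quantiles at 0.025 and 0.975.
Posterior mean ≈ 5.091, SD ≈ 0.680; a Normal approximation gives roughly [3.758, 6.424].
Exact: lower = 3.846; upper = 6.508.

[3.846, 6.508]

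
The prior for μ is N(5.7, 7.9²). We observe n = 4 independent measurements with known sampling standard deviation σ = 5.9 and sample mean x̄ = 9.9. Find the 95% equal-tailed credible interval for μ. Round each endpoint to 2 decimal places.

[3.97, 14.80]

Posterior precision = 1/7.9² + 4/5.9² = 0.0160 + 0.1149 = 0.1309, so posterior SD = 2.7636.
Posterior mean = (5.7/7.9² + 4·9.9/5.9²) / 0.1309 = 9.3860.
Interval: 9.3860 ± 1.960 × 2.7636 → [3.97, 14.80].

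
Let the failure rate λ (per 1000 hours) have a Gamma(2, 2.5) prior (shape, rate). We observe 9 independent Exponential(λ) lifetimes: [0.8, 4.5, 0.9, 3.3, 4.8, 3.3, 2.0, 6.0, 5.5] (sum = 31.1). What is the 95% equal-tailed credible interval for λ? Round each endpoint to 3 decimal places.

[0.163, 0.547]

Posterior: Gamma(2+9, 2.5+31.1) = Gamma(11, 33.6) (shape, rate).
Equal-tailed 95% interval: Gamma(11, 33.6) quantiles at 0.025 and 0.975.
Posterior mean ≈ 0.327, SD ≈ 0.099; a Normal approximation gives roughly [0.134, 0.521].
Exact: lower = 0.163; upper = 0.547.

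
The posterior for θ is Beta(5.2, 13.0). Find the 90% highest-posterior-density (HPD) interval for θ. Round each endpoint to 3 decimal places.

The posterior is unimodal and skewed, so the HPD interval has equal density at both endpoints and is the shortest 90% interval.
Solving f(0.116) = f(0.450) with F(0.450) − F(0.116) = 0.90 gives [0.116, 0.450].
For comparison, the equal-tailed interval is [0.130, 0.468]; the HPD is narrower and shifted toward the mode.

[0.116, 0.450]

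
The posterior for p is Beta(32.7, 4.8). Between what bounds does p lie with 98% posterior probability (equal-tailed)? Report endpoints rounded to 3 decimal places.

[0.721, 0.966]

Posterior: Beta(32.7, 4.8).
Equal-tailed 98% interval: the 0.01 and 0.99 quantiles of Beta(32.7, 4.8).
Posterior mean ≈ 0.872, SD ≈ 0.054; a Normal approximation gives roughly [0.747, 0.997].
Exact: F⁻¹(0.01) = 0.721; F⁻¹(0.99) = 0.966.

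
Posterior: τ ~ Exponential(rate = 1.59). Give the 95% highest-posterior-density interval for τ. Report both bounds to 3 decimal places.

[0.000, 1.884]

The exponential density is strictly decreasing on [0, ∞), so the HPD interval is anchored at 0: [0, q] with P(τ ≤ q) = 0.95.
q = −ln(1 − 0.95) / 1.59 = 2.9957 / 1.59 = 1.884.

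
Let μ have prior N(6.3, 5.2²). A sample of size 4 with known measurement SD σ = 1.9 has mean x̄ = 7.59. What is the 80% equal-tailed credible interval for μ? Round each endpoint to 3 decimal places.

Posterior precision = 1/5.2² + 4/1.9² = 0.0370 + 1.1080 = 1.1450, so posterior SD = 0.9345.
Posterior mean = (6.3/5.2² + 4·7.59/1.9²) / 1.1450 = 7.5483.
Interval: 7.5483 ± 1.282 × 0.9345 → [6.351, 8.746].

[6.351, 8.746]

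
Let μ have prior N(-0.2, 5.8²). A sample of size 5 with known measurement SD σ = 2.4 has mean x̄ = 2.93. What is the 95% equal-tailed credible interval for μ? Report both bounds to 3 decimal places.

[0.758, 4.895]

Posterior precision = 1/5.8² + 5/2.4² = 0.0297 + 0.8681 = 0.8978, so posterior SD = 1.0554.
Posterior mean = (-0.2/5.8² + 5·2.93/2.4²) / 0.8978 = 2.8264.
Interval: 2.8264 ± 1.960 × 1.0554 → [0.758, 4.895].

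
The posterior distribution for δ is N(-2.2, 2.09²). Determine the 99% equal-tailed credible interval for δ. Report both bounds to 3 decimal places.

[-7.583, 3.183]

The posterior is symmetric, so the 99% equal-tailed interval is δ = -2.2 ± z·2.09 with z = 2.576.
Half-width: 2.576 × 2.09 = 5.383.
-2.2 − 5.383 = -7.583; -2.2 + 5.383 = 3.183.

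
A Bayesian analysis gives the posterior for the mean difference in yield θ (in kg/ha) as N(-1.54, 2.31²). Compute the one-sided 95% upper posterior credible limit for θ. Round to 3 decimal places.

2.260

Need U with P(θ ≤ U) = 0.95: U = -1.54 + z_{0.05}·2.31.
z = 1.645; U = -1.54 + 1.645 × 2.31 = 2.260.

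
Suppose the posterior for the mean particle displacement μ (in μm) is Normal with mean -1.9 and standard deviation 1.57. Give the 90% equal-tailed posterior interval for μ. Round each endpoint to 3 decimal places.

The posterior is symmetric, so the 90% equal-tailed interval is μ = -1.9 ± z·1.57 with z = 1.645.
Half-width: 1.645 × 1.57 = 2.582.
-1.9 − 2.582 = -4.482; -1.9 + 2.582 = 0.682.

[-4.482, 0.682]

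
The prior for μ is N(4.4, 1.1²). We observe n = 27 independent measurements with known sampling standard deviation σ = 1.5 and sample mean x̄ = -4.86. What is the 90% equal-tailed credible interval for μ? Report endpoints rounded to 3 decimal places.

[-4.723, -3.804]

Posterior precision = 1/1.1² + 27/1.5² = 0.8264 + 12.0000 = 12.8264, so posterior SD = 0.2792.
Posterior mean = (4.4/1.1² + 27·-4.86/1.5²) / 12.8264 = -4.2634.
Interval: -4.2634 ± 1.645 × 0.2792 → [-4.723, -3.804].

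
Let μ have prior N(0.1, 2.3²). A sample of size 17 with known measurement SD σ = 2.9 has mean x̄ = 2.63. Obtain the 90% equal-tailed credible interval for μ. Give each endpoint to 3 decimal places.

Posterior precision = 1/2.3² + 17/2.9² = 0.1890 + 2.0214 = 2.2104, so posterior SD = 0.6726.
Posterior mean = (0.1/2.3² + 17·2.63/2.9²) / 2.2104 = 2.4136.
Interval: 2.4136 ± 1.645 × 0.6726 → [1.307, 3.520].

[1.307, 3.520]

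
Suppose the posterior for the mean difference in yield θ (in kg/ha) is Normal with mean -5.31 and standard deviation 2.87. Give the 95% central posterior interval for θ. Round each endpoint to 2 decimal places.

[-10.94, 0.32]

The posterior is symmetric, so the 95% equal-tailed interval is θ = -5.31 ± z·2.87 with z = 1.960.
Half-width: 1.960 × 2.87 = 5.63.
-5.31 − 5.63 = -10.94; -5.31 + 5.63 = 0.32.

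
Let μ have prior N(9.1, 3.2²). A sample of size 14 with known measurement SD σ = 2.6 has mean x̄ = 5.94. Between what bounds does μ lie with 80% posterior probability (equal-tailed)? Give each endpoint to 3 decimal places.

Posterior precision = 1/3.2² + 14/2.6² = 0.0977 + 2.0710 = 2.1687, so posterior SD = 0.6791.
Posterior mean = (9.1/3.2² + 14·5.94/2.6²) / 2.1687 = 6.0823.
Interval: 6.0823 ± 1.282 × 0.6791 → [5.212, 6.953].

[5.212, 6.953]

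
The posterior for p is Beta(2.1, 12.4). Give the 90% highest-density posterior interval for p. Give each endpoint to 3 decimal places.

[0.011, 0.274]

The posterior is unimodal and skewed, so the HPD interval has equal density at both endpoints and is the shortest 90% interval.
Solving f(0.011) = f(0.274) with F(0.274) − F(0.011) = 0.90 gives [0.011, 0.274].
For comparison, the equal-tailed interval is [0.030, 0.316]; the HPD is narrower and shifted toward the mode.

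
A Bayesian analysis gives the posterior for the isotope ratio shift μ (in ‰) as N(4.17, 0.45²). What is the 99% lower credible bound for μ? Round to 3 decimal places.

Need L with P(μ ≥ L) = 0.99: L = 4.17 − z_{0.01}·0.45.
z = 2.326; L = 4.17 − 2.326 × 0.45 = 3.123.

3.123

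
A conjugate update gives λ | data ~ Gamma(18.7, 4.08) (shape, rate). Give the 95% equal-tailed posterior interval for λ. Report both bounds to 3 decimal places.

[2.747, 6.882]

Posterior: Gamma(shape 18.7, rate 4.08).
Equal-tailed 95% interval: Gamma(18.7, 4.08) quantiles at 0.025 and 0.975.
Posterior mean ≈ 4.583, SD ≈ 1.060; a Normal approximation gives roughly [2.506, 6.661].
Exact: lower = 2.747; upper = 6.882.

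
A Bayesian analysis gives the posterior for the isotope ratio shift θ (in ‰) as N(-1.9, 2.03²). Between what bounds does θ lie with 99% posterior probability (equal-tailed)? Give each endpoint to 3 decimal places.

[-7.129, 3.329]

The posterior is symmetric, so the 99% equal-tailed interval is θ = -1.9 ± z·2.03 with z = 2.576.
Half-width: 2.576 × 2.03 = 5.229.
-1.9 − 5.229 = -7.129; -1.9 + 5.229 = 3.329.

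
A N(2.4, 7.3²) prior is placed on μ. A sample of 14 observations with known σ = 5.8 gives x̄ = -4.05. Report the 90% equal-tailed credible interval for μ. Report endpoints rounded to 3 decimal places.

[-6.266, -1.278]

Posterior precision = 1/7.3² + 14/5.8² = 0.0188 + 0.4162 = 0.4349, so posterior SD = 1.5163.
Posterior mean = (2.4/7.3² + 14·-4.05/5.8²) / 0.4349 = -3.7717.
Interval: -3.7717 ± 1.645 × 1.5163 → [-6.266, -1.278].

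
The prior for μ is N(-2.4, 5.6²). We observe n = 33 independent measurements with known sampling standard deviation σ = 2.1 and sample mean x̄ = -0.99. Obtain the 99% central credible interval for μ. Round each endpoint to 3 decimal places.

[-1.936, -0.056]

Posterior precision = 1/5.6² + 33/2.1² = 0.0319 + 7.4830 = 7.5149, so posterior SD = 0.3648.
Posterior mean = (-2.4/5.6² + 33·-0.99/2.1²) / 7.5149 = -0.9960.
Interval: -0.9960 ± 2.576 × 0.3648 → [-1.936, -0.056].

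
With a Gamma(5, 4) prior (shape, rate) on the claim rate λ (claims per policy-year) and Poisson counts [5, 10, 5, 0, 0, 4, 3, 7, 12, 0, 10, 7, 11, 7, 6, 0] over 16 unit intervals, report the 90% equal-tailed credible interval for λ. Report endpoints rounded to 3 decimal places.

Posterior: Gamma(5+87, 4+16) = Gamma(92, 20) (shape, rate).
Equal-tailed 90% interval: Gamma(92, 20) quantiles at 0.05 and 0.95.
Posterior mean ≈ 4.600, SD ≈ 0.480; a Normal approximation gives roughly [3.811, 5.389].
Exact: lower = 3.841; upper = 5.416.

[3.841, 5.416]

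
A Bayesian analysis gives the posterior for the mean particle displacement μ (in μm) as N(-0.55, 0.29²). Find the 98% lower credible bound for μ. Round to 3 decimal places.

Need L with P(μ ≥ L) = 0.98: L = -0.55 − z_{0.02}·0.29.
z = 2.054; L = -0.55 − 2.054 × 0.29 = -1.146.

-1.146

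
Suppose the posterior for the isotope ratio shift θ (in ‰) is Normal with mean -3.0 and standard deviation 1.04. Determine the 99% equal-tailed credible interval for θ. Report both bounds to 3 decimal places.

The posterior is symmetric, so the 99% equal-tailed interval is θ = -3.0 ± z·1.04 with z = 2.576.
Half-width: 2.576 × 1.04 = 2.679.
-3.0 − 2.679 = -5.679; -3.0 + 2.679 = -0.321.

[-5.679, -0.321]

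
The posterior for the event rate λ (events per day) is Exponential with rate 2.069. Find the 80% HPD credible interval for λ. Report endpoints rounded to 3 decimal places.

The exponential density is strictly decreasing on [0, ∞), so the HPD interval is anchored at 0: [0, q] with P(λ ≤ q) = 0.80.
q = −ln(1 − 0.80) / 2.069 = 1.6094 / 2.069 = 0.778.

[0.000, 0.778]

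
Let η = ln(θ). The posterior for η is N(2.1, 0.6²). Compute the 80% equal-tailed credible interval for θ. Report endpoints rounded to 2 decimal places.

On the log scale the 80% interval is 2.1 ± 1.282 × 0.6 = [1.3311, 2.8689].
Exponentiate: [e^1.3311, e^2.8689] = [3.79, 17.62].

[3.79, 17.62]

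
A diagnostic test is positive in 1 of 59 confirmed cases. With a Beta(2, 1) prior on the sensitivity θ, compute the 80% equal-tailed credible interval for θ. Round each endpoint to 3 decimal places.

[0.018, 0.085]

Posterior: Beta(2+1, 1+58) = Beta(3, 59).
Equal-tailed 80% interval: the 0.1 and 0.9 quantiles of Beta(3, 59).
Posterior mean ≈ 0.048, SD ≈ 0.027; a Normal approximation gives roughly [0.014, 0.083].
Exact: F⁻¹(0.1) = 0.018; F⁻¹(0.9) = 0.085.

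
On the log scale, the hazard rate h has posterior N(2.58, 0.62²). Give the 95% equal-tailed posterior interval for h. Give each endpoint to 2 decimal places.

On the log scale the 95% interval is 2.58 ± 1.960 × 0.62 = [1.3648, 3.7952].
Exponentiate: [e^1.3648, e^3.7952] = [3.92, 44.49].

[3.92, 44.49]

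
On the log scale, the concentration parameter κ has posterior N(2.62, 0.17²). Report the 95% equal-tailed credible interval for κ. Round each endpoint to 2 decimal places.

On the log scale the 95% interval is 2.62 ± 1.960 × 0.17 = [2.2868, 2.9532].
Exponentiate: [e^2.2868, e^2.9532] = [9.84, 19.17].

[9.84, 19.17]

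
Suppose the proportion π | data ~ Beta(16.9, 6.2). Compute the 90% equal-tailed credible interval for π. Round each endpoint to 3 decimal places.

Posterior: Beta(16.9, 6.2).
Equal-tailed 90% interval: the 0.05 and 0.95 quantiles of Beta(16.9, 6.2).
Posterior mean ≈ 0.732, SD ≈ 0.090; a Normal approximation gives roughly [0.583, 0.880].
Exact: F⁻¹(0.05) = 0.572; F⁻¹(0.95) = 0.868.

[0.572, 0.868]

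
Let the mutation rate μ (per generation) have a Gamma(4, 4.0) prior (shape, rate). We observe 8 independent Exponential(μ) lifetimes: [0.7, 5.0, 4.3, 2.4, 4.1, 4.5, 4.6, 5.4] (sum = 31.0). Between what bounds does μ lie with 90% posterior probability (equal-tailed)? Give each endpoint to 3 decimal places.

[0.198, 0.520]

Posterior: Gamma(4+8, 4.0+31.0) = Gamma(12, 35.0) (shape, rate).
Equal-tailed 90% interval: Gamma(12, 35.0) quantiles at 0.05 and 0.95.
Posterior mean ≈ 0.343, SD ≈ 0.099; a Normal approximation gives roughly [0.180, 0.506].
Exact: lower = 0.198; upper = 0.520.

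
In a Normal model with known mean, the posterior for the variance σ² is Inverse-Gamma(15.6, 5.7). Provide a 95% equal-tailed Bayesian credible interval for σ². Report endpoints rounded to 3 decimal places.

Inverse-Gamma(15.6, 5.7) quantiles: F⁻¹(0.025) and F⁻¹(0.975).
Equivalently, 1/σ² ~ Gamma(15.6, rate = 5.7); invert its 0.975 and 0.025 quantiles.
Posterior mean ≈ 0.390, SD ≈ 0.106; a Normal approximation gives roughly [0.183, 0.598].
Exact: lower = 0.235; upper = 0.644.

[0.235, 0.644]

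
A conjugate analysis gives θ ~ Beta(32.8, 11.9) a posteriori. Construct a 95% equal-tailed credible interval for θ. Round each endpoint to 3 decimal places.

Posterior: Beta(32.8, 11.9).
Equal-tailed 95% interval: the 0.025 and 0.975 quantiles of Beta(32.8, 11.9).
Posterior mean ≈ 0.734, SD ≈ 0.065; a Normal approximation gives roughly [0.606, 0.862].
Exact: F⁻¹(0.025) = 0.597; F⁻¹(0.975) = 0.851.

[0.597, 0.851]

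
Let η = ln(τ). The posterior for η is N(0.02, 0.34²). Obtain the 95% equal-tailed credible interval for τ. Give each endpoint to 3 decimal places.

[0.524, 1.987]

On the log scale the 95% interval is 0.02 ± 1.960 × 0.34 = [-0.6464, 0.6864].
Exponentiate: [e^-0.6464, e^0.6864] = [0.524, 1.987].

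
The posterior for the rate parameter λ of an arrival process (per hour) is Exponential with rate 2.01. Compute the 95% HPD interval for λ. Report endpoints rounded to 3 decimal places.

[0.000, 1.490]

The exponential density is strictly decreasing on [0, ∞), so the HPD interval is anchored at 0: [0, q] with P(λ ≤ q) = 0.95.
q = −ln(1 − 0.95) / 2.01 = 2.9957 / 2.01 = 1.490.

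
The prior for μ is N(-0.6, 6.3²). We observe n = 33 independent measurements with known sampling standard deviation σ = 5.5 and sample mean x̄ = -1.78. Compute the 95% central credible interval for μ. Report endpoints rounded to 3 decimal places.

[-3.609, 0.102]

Posterior precision = 1/6.3² + 33/5.5² = 0.0252 + 1.0909 = 1.1161, so posterior SD = 0.9466.
Posterior mean = (-0.6/6.3² + 33·-1.78/5.5²) / 1.1161 = -1.7534.
Interval: -1.7534 ± 1.960 × 0.9466 → [-3.609, 0.102].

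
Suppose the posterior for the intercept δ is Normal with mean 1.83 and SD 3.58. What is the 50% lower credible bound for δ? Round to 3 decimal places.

1.830

Need L with P(δ ≥ L) = 0.50: L = 1.83 − z_{0.5}·3.58.
z = 0.000; L = 1.83 − 0.000 × 3.58 = 1.830.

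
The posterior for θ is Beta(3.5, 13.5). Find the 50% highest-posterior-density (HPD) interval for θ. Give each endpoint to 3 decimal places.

The posterior is unimodal and skewed, so the HPD interval has equal density at both endpoints and is the shortest 50% interval.
Solving f(0.110) = f(0.236) with F(0.236) − F(0.110) = 0.50 gives [0.110, 0.236].
For comparison, the equal-tailed interval is [0.135, 0.265]; the HPD is narrower and shifted toward the mode.

[0.110, 0.236]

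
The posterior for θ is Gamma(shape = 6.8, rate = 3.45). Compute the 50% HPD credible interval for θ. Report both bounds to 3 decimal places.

The posterior is unimodal and skewed, so the HPD interval has equal density at both endpoints and is the shortest 50% interval.
Solving f(1.248) = f(2.205) with F(2.205) − F(1.248) = 0.50 gives [1.248, 2.205].
For comparison, the equal-tailed interval is [1.423, 2.415]; the HPD is narrower and shifted toward the mode.

[1.248, 2.205]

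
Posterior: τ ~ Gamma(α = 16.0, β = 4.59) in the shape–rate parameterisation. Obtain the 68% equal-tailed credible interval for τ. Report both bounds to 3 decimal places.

[2.628, 4.343]

Posterior: Gamma(shape 16.0, rate 4.59).
Equal-tailed 68% interval: Gamma(16.0, 4.59) quantiles at 0.16 and 0.84.
Posterior mean ≈ 3.486, SD ≈ 0.871; a Normal approximation gives roughly [2.619, 4.352].
Exact: lower = 2.628; upper = 4.343.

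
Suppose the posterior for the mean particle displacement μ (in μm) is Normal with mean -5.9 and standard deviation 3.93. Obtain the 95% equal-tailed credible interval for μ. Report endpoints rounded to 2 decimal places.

The posterior is symmetric, so the 95% equal-tailed interval is μ = -5.9 ± z·3.93 with z = 1.960.
Half-width: 1.960 × 3.93 = 7.70.
-5.9 − 7.70 = -13.60; -5.9 + 7.70 = 1.80.

[-13.60, 1.80]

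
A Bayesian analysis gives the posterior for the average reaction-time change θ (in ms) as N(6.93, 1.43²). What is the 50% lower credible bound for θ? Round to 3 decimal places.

Need L with P(θ ≥ L) = 0.50: L = 6.93 − z_{0.5}·1.43.
z = 0.000; L = 6.93 − 0.000 × 1.43 = 6.930.

6.930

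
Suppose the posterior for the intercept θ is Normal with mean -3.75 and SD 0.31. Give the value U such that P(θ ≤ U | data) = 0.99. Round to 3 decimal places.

Need U with P(θ ≤ U) = 0.99: U = -3.75 + z_{0.01}·0.31.
z = 2.326; U = -3.75 + 2.326 × 0.31 = -3.029.

-3.029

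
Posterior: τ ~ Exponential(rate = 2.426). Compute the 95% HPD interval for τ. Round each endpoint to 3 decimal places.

[0.000, 1.235]

The exponential density is strictly decreasing on [0, ∞), so the HPD interval is anchored at 0: [0, q] with P(τ ≤ q) = 0.95.
q = −ln(1 − 0.95) / 2.426 = 2.9957 / 2.426 = 1.235.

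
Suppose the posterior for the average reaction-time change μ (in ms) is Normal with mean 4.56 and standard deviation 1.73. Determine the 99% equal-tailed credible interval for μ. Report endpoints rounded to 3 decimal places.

The posterior is symmetric, so the 99% equal-tailed interval is μ = 4.56 ± z·1.73 with z = 2.576.
Half-width: 2.576 × 1.73 = 4.456.
4.56 − 4.456 = 0.104; 4.56 + 4.456 = 9.016.

[0.104, 9.016]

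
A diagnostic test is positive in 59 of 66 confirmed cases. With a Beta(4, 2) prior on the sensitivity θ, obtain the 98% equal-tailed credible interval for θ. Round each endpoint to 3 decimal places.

Posterior: Beta(4+59, 2+7) = Beta(63, 9).
Equal-tailed 98% interval: the 0.01 and 0.99 quantiles of Beta(63, 9).
Posterior mean ≈ 0.875, SD ≈ 0.039; a Normal approximation gives roughly [0.785, 0.965].
Exact: F⁻¹(0.01) = 0.771; F⁻¹(0.99) = 0.949.

[0.771, 0.949]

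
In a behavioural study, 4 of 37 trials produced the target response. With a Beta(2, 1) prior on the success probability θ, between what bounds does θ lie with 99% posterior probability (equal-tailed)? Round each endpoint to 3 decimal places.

[0.041, 0.322]

Posterior: Beta(2+4, 1+33) = Beta(6, 34).
Equal-tailed 99% interval: the 0.005 and 0.995 quantiles of Beta(6, 34).
Posterior mean ≈ 0.150, SD ≈ 0.056; a Normal approximation gives roughly [0.006, 0.294].
Exact: F⁻¹(0.005) = 0.041; F⁻¹(0.995) = 0.322.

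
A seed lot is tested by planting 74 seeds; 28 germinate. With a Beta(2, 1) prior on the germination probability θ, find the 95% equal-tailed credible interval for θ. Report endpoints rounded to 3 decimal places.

Posterior: Beta(2+28, 1+46) = Beta(30, 47).
Equal-tailed 95% interval: the 0.025 and 0.975 quantiles of Beta(30, 47).
Posterior mean ≈ 0.390, SD ≈ 0.055; a Normal approximation gives roughly [0.281, 0.498].
Exact: F⁻¹(0.025) = 0.284; F⁻¹(0.975) = 0.500.

[0.284, 0.500]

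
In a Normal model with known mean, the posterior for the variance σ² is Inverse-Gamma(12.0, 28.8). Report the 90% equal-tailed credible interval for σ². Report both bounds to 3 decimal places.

Inverse-Gamma(12.0, 28.8) quantiles: F⁻¹(0.05) and F⁻¹(0.95).
Equivalently, 1/σ² ~ Gamma(12.0, rate = 28.8); invert its 0.95 and 0.05 quantiles.
Posterior mean ≈ 2.618, SD ≈ 0.828; a Normal approximation gives roughly [1.256, 3.980].
Exact: lower = 1.582; upper = 4.159.

[1.582, 4.159]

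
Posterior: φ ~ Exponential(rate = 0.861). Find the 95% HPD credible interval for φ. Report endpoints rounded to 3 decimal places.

The exponential density is strictly decreasing on [0, ∞), so the HPD interval is anchored at 0: [0, q] with P(φ ≤ q) = 0.95.
q = −ln(1 − 0.95) / 0.861 = 2.9957 / 0.861 = 3.479.

[0.000, 3.479]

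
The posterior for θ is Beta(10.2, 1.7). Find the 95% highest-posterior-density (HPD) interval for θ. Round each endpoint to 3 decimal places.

The posterior is unimodal and skewed, so the HPD interval has equal density at both endpoints and is the shortest 95% interval.
Solving f(0.667) = f(0.998) with F(0.998) − F(0.667) = 0.95 gives [0.667, 0.998].
For comparison, the equal-tailed interval is [0.620, 0.985]; the HPD is narrower and shifted toward the mode.

[0.667, 0.998]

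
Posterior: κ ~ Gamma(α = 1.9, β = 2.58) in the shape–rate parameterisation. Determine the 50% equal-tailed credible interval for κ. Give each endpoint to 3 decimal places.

Posterior: Gamma(shape 1.9, rate 2.58).
Equal-tailed 50% interval: Gamma(1.9, 2.58) quantiles at 0.25 and 0.75.
Posterior mean ≈ 0.736, SD ≈ 0.534; a Normal approximation gives roughly [0.376, 1.097].
Exact: lower = 0.344; upper = 0.995.

[0.344, 0.995]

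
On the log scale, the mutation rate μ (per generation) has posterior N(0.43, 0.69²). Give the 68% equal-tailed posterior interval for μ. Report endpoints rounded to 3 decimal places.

On the log scale the 68% interval is 0.43 ± 0.994 × 0.69 = [-0.2562, 1.1162].
Exponentiate: [e^-0.2562, e^1.1162] = [0.774, 3.053].

[0.774, 3.053]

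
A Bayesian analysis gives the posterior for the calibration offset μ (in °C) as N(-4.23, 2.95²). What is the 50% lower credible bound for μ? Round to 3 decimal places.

Need L with P(μ ≥ L) = 0.50: L = -4.23 − z_{0.5}·2.95.
z = 0.000; L = -4.23 − 0.000 × 2.95 = -4.230.

-4.230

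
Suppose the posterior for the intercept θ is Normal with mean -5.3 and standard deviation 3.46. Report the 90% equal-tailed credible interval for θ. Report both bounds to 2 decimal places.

The posterior is symmetric, so the 90% equal-tailed interval is θ = -5.3 ± z·3.46 with z = 1.645.
Half-width: 1.645 × 3.46 = 5.69.
-5.3 − 5.69 = -10.99; -5.3 + 5.69 = 0.39.

[-10.99, 0.39]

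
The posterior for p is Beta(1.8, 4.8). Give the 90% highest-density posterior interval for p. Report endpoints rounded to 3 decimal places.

The posterior is unimodal and skewed, so the HPD interval has equal density at both endpoints and is the shortest 90% interval.
Solving f(0.019) = f(0.512) with F(0.512) − F(0.019) = 0.90 gives [0.019, 0.512].
For comparison, the equal-tailed interval is [0.052, 0.575]; the HPD is narrower and shifted toward the mode.

[0.019, 0.512]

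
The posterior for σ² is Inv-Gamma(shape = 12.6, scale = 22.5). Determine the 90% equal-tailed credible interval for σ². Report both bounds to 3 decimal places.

Inverse-Gamma(12.6, 22.5) quantiles: F⁻¹(0.05) and F⁻¹(0.95).
Equivalently, 1/σ² ~ Gamma(12.6, rate = 22.5); invert its 0.95 and 0.05 quantiles.
Posterior mean ≈ 1.940, SD ≈ 0.596; a Normal approximation gives roughly [0.960, 2.920].
Exact: lower = 1.187; upper = 3.048.

[1.187, 3.048]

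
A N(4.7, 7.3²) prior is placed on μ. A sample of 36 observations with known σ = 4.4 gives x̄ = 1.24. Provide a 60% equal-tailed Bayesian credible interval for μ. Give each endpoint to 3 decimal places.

[0.660, 1.889]

Posterior precision = 1/7.3² + 36/4.4² = 0.0188 + 1.8595 = 1.8783, so posterior SD = 0.7297.
Posterior mean = (4.7/7.3² + 36·1.24/4.4²) / 1.8783 = 1.2746.
Interval: 1.2746 ± 0.842 × 0.7297 → [0.660, 1.889].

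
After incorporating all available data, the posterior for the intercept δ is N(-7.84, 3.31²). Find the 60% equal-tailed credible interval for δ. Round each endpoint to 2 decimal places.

[-10.63, -5.05]

The posterior is symmetric, so the 60% equal-tailed interval is δ = -7.84 ± z·3.31 with z = 0.842.
Half-width: 0.842 × 3.31 = 2.79.
-7.84 − 2.79 = -10.63; -7.84 + 2.79 = -5.05.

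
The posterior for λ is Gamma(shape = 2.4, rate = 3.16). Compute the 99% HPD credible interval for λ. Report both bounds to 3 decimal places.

[0.012, 2.336]

The posterior is unimodal and skewed, so the HPD interval has equal density at both endpoints and is the shortest 99% interval.
Solving f(0.012) = f(2.336) with F(2.336) − F(0.012) = 0.99 gives [0.012, 2.336].
For comparison, the equal-tailed interval is [0.058, 2.592]; the HPD is narrower and shifted toward the mode.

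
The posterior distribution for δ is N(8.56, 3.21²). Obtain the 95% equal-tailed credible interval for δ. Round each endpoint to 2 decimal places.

The posterior is symmetric, so the 95% equal-tailed interval is δ = 8.56 ± z·3.21 with z = 1.960.
Half-width: 1.960 × 3.21 = 6.29.
8.56 − 6.29 = 2.27; 8.56 + 6.29 = 14.85.

[2.27, 14.85]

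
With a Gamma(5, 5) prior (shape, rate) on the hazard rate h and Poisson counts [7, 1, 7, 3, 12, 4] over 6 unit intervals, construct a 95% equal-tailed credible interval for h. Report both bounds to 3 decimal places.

[2.521, 4.742]

Posterior: Gamma(5+34, 5+6) = Gamma(39, 11) (shape, rate).
Equal-tailed 95% interval: Gamma(39, 11) quantiles at 0.025 and 0.975.
Posterior mean ≈ 3.545, SD ≈ 0.568; a Normal approximation gives roughly [2.433, 4.658].
Exact: lower = 2.521; upper = 4.742.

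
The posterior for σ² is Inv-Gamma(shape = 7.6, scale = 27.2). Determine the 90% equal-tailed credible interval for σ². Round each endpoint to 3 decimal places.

Inverse-Gamma(7.6, 27.2) quantiles: F⁻¹(0.05) and F⁻¹(0.95).
Equivalently, 1/σ² ~ Gamma(7.6, rate = 27.2); invert its 0.95 and 0.05 quantiles.
Posterior mean ≈ 4.121, SD ≈ 1.742; a Normal approximation gives roughly [1.257, 6.986].
Exact: lower = 2.154; upper = 7.351.

[2.154, 7.351]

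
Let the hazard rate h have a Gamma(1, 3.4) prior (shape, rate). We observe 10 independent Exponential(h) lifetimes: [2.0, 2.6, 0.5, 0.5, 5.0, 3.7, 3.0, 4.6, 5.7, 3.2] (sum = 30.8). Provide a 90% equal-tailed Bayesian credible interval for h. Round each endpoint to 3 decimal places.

Posterior: Gamma(1+10, 3.4+30.8) = Gamma(11, 34.2) (shape, rate).
Equal-tailed 90% interval: Gamma(11, 34.2) quantiles at 0.05 and 0.95.
Posterior mean ≈ 0.322, SD ≈ 0.097; a Normal approximation gives roughly [0.162, 0.481].
Exact: lower = 0.180; upper = 0.496.

[0.180, 0.496]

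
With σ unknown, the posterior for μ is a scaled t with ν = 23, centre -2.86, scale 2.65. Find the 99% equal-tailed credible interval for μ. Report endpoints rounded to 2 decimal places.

The t_23 distribution is symmetric; the 99% interval is -2.86 ± t·2.65 with t_{0.995,23} = 2.807.
Half-width: 2.807 × 2.65 = 7.44.
-2.86 − 7.44 = -10.30; -2.86 + 7.44 = 4.58.

[-10.30, 4.58]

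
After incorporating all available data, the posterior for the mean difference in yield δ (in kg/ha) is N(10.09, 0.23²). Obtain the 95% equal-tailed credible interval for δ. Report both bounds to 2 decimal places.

[9.64, 10.54]

The posterior is symmetric, so the 95% equal-tailed interval is δ = 10.09 ± z·0.23 with z = 1.960.
Half-width: 1.960 × 0.23 = 0.45.
10.09 − 0.45 = 9.64; 10.09 + 0.45 = 10.54.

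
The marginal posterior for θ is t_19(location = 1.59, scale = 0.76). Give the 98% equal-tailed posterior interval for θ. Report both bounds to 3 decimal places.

The t_19 distribution is symmetric; the 98% interval is 1.59 ± t·0.76 with t_{0.99,19} = 2.539.
Half-width: 2.539 × 0.76 = 1.930.
1.59 − 1.930 = -0.340; 1.59 + 1.930 = 3.520.

[-0.340, 3.520]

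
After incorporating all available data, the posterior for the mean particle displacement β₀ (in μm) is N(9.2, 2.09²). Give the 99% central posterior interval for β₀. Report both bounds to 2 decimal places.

The posterior is symmetric, so the 99% equal-tailed interval is β₀ = 9.2 ± z·2.09 with z = 2.576.
Half-width: 2.576 × 2.09 = 5.38.
9.2 − 5.38 = 3.82; 9.2 + 5.38 = 14.58.

[3.82, 14.58]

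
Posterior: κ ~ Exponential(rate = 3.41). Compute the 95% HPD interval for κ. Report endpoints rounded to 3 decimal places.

[0.000, 0.879]

The exponential density is strictly decreasing on [0, ∞), so the HPD interval is anchored at 0: [0, q] with P(κ ≤ q) = 0.95.
q = −ln(1 − 0.95) / 3.41 = 2.9957 / 3.41 = 0.879.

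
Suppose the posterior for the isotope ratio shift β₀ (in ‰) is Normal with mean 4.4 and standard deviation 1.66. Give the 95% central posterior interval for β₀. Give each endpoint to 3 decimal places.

[1.146, 7.654]

The posterior is symmetric, so the 95% equal-tailed interval is β₀ = 4.4 ± z·1.66 with z = 1.960.
Half-width: 1.960 × 1.66 = 3.254.
4.4 − 3.254 = 1.146; 4.4 + 3.254 = 7.654.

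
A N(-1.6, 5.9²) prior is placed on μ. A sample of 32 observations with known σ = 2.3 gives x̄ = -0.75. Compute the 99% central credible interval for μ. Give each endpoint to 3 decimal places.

Posterior precision = 1/5.9² + 32/2.3² = 0.0287 + 6.0491 = 6.0779, so posterior SD = 0.4056.
Posterior mean = (-1.6/5.9² + 32·-0.75/2.3²) / 6.0779 = -0.7540.
Interval: -0.7540 ± 2.576 × 0.4056 → [-1.799, 0.291].

[-1.799, 0.291]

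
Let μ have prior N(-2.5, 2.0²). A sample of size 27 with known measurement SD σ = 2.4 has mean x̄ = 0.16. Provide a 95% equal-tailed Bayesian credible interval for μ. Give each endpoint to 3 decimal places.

Posterior precision = 1/2.0² + 27/2.4² = 0.2500 + 4.6875 = 4.9375, so posterior SD = 0.4500.
Posterior mean = (-2.5/2.0² + 27·0.16/2.4²) / 4.9375 = 0.0253.
Interval: 0.0253 ± 1.960 × 0.4500 → [-0.857, 0.907].

[-0.857, 0.907]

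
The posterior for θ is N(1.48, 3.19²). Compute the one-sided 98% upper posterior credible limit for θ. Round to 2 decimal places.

8.03

Need U with P(θ ≤ U) = 0.98: U = 1.48 + z_{0.02}·3.19.
z = 2.054; U = 1.48 + 2.054 × 3.19 = 8.03.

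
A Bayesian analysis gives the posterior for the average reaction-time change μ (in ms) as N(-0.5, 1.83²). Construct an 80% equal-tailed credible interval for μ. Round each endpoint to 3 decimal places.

The posterior is symmetric, so the 80% equal-tailed interval is μ = -0.5 ± z·1.83 with z = 1.282.
Half-width: 1.282 × 1.83 = 2.345.
-0.5 − 2.345 = -2.845; -0.5 + 2.345 = 1.845.

[-2.845, 1.845]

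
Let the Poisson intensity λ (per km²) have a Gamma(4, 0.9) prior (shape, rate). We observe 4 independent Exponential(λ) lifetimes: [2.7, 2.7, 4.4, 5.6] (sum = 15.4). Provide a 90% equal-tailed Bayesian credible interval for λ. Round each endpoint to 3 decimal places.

[0.244, 0.807]

Posterior: Gamma(4+4, 0.9+15.4) = Gamma(8, 16.3) (shape, rate).
Equal-tailed 90% interval: Gamma(8, 16.3) quantiles at 0.05 and 0.95.
Posterior mean ≈ 0.491, SD ≈ 0.174; a Normal approximation gives roughly [0.205, 0.776].
Exact: lower = 0.244; upper = 0.807.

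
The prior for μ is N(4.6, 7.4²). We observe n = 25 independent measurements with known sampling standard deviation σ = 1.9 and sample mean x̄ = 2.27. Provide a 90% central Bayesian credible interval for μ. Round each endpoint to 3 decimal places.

Posterior precision = 1/7.4² + 25/1.9² = 0.0183 + 6.9252 = 6.9435, so posterior SD = 0.3795.
Posterior mean = (4.6/7.4² + 25·2.27/1.9²) / 6.9435 = 2.2761.
Interval: 2.2761 ± 1.645 × 0.3795 → [1.652, 2.900].

[1.652, 2.900]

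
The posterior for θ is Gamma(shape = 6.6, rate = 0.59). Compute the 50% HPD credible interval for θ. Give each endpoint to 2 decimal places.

[7.00, 12.51]

The posterior is unimodal and skewed, so the HPD interval has equal density at both endpoints and is the shortest 50% interval.
Solving f(7.00) = f(12.51) with F(12.51) − F(7.00) = 0.50 gives [7.00, 12.51].
For comparison, the equal-tailed interval is [8.03, 13.74]; the HPD is narrower and shifted toward the mode.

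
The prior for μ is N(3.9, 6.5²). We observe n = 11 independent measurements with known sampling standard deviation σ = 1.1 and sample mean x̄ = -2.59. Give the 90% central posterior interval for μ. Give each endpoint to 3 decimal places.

Posterior precision = 1/6.5² + 11/1.1² = 0.0237 + 9.0909 = 9.1146, so posterior SD = 0.3312.
Posterior mean = (3.9/6.5² + 11·-2.59/1.1²) / 9.1146 = -2.5731.
Interval: -2.5731 ± 1.645 × 0.3312 → [-3.118, -2.028].

[-3.118, -2.028]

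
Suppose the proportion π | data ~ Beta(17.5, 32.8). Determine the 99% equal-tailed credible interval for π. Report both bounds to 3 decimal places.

[0.191, 0.527]

Posterior: Beta(17.5, 32.8).
Equal-tailed 99% interval: the 0.005 and 0.995 quantiles of Beta(17.5, 32.8).
Posterior mean ≈ 0.348, SD ≈ 0.067; a Normal approximation gives roughly [0.177, 0.519].
Exact: F⁻¹(0.005) = 0.191; F⁻¹(0.995) = 0.527.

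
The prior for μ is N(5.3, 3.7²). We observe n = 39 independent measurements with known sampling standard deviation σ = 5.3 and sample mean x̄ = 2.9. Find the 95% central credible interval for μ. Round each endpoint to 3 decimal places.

[1.399, 4.641]

Posterior precision = 1/3.7² + 39/5.3² = 0.0730 + 1.3884 = 1.4614, so posterior SD = 0.8272.
Posterior mean = (5.3/3.7² + 39·2.9/5.3²) / 1.4614 = 3.0200.
Interval: 3.0200 ± 1.960 × 0.8272 → [1.399, 4.641].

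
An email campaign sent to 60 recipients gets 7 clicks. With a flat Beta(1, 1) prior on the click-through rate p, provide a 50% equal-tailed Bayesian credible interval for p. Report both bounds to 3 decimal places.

Posterior: Beta(1+7, 1+53) = Beta(8, 54).
Equal-tailed 50% interval: the 0.25 and 0.75 quantiles of Beta(8, 54).
Posterior mean ≈ 0.129, SD ≈ 0.042; a Normal approximation gives roughly [0.101, 0.158].
Exact: F⁻¹(0.25) = 0.099; F⁻¹(0.75) = 0.155.

[0.099, 0.155]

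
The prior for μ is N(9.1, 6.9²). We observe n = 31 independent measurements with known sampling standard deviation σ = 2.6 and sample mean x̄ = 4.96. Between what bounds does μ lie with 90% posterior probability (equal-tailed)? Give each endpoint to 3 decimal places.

[4.213, 5.745]

Posterior precision = 1/6.9² + 31/2.6² = 0.0210 + 4.5858 = 4.6068, so posterior SD = 0.4659.
Posterior mean = (9.1/6.9² + 31·4.96/2.6²) / 4.6068 = 4.9789.
Interval: 4.9789 ± 1.645 × 0.4659 → [4.213, 5.745].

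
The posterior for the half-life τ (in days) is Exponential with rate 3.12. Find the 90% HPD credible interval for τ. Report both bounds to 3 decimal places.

The exponential density is strictly decreasing on [0, ∞), so the HPD interval is anchored at 0: [0, q] with P(τ ≤ q) = 0.90.
q = −ln(1 − 0.90) / 3.12 = 2.3026 / 3.12 = 0.738.

[0.000, 0.738]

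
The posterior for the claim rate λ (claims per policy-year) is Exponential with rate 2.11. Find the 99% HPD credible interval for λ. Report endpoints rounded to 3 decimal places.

The exponential density is strictly decreasing on [0, ∞), so the HPD interval is anchored at 0: [0, q] with P(λ ≤ q) = 0.99.
q = −ln(1 − 0.99) / 2.11 = 4.6052 / 2.11 = 2.183.

[0.000, 2.183]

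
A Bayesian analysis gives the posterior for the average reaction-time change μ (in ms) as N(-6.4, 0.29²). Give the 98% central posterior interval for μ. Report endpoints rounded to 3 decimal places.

The posterior is symmetric, so the 98% equal-tailed interval is μ = -6.4 ± z·0.29 with z = 2.326.
Half-width: 2.326 × 0.29 = 0.675.
-6.4 − 0.675 = -7.075; -6.4 + 0.675 = -5.725.

[-7.075, -5.725]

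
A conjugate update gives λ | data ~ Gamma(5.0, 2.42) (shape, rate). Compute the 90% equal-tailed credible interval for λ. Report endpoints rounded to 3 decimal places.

[0.814, 3.782]

Posterior: Gamma(shape 5.0, rate 2.42).
Equal-tailed 90% interval: Gamma(5.0, 2.42) quantiles at 0.05 and 0.95.
Posterior mean ≈ 2.066, SD ≈ 0.924; a Normal approximation gives roughly [0.546, 3.586].
Exact: lower = 0.814; upper = 3.782.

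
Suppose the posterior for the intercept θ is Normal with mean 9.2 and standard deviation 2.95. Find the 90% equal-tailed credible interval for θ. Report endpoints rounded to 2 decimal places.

The posterior is symmetric, so the 90% equal-tailed interval is θ = 9.2 ± z·2.95 with z = 1.645.
Half-width: 1.645 × 2.95 = 4.85.
9.2 − 4.85 = 4.35; 9.2 + 4.85 = 14.05.

[4.35, 14.05]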